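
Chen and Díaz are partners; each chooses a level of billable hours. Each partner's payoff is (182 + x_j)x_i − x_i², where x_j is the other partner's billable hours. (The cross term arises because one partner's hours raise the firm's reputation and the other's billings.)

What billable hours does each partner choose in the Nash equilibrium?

Chen's payoff is (182 + x_D)x_C − x_C².
∂π/∂x_C = 182 + x_D − 2x_C = 0, so x_C = 91 + 0.5x_D.
Setting x_C = x_D in the reaction function: x_C = 91 + 0.5x_C, so x_C = 91 / 0.5 = 182.

182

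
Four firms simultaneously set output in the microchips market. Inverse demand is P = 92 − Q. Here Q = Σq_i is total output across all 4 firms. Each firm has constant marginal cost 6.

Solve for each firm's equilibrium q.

A representative firm's profit is π_i = q_i(92 − Q) − 6q_i, with Q = q_i + Σ_{j≠i} q_j.
First-order condition: 86 − 2q_i − Σ_{j≠i} q_j = 0.
Imposing symmetry (q_j = q for all j) turns Σ_{j≠i} q_j into 3q, so 86 = 5q and q = 17.2.

17.2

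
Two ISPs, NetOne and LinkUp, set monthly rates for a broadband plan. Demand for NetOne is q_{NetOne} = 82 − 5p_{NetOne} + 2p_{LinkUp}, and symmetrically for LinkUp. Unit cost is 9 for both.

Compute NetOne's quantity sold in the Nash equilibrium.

NetOne's profit: π = (p_{NetOne} − 9)(82 − 5p_{NetOne} + 2p_{LinkUp}).
∂π/∂p_{NetOne} = 127 − 10p_{NetOne} + 2p_{LinkUp} = 0 ⇒ p_{NetOne} = 12.7 + 0.2p_{LinkUp}.
By symmetry p_{LinkUp} = p_{NetOne}; substituting into the reaction function, 0.8p_{NetOne} = 12.7 and p_{NetOne} = 15.875.
q_{NetOne} = 82 − 5·15.875 + 2·15.875 = 34.375.

34.375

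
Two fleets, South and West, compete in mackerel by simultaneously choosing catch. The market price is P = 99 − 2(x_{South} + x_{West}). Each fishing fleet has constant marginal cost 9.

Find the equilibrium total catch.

Fishing fleet South's profit: π = x_{South}(99 − 2(x_{South} + x_{West})) − 9x_{South}.
∂π/∂x_{South} = 90 − 4x_{South} − 2x_{West} = 0, so x_{South} = 22.5 − 0.5x_{West}.
Setting x_{South} = x_{West} in the reaction function: x_{South} = 22.5 − 0.5x_{South}, so x_{South} = 22.5 / 1.5 = 15.
Total catch: 15 + 15 = 30.

30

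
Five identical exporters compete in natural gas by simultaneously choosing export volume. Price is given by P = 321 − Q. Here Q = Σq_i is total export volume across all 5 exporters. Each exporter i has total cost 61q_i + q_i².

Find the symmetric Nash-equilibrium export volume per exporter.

32.5

A representative exporter's profit is π_i = q_i(321 − Q) − 61q_i − q_i², with Q = q_i + Σ_{j≠i} q_j.
First-order condition: 260 − 4q_i − Σ_{j≠i} q_j = 0.
With identical exporters, set every q_j = q: then 260 − 4q − 4q = 0, i.e. q = 260/8 = 32.5.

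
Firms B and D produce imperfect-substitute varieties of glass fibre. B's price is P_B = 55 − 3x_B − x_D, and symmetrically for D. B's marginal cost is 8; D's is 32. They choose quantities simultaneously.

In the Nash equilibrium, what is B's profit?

Firm B's profit: π = x_B(55 − 3x_B − x_D) − 8x_B.
∂π/∂x_B = 47 − 6x_B − x_D = 0 ⇒ x_B = 47/6 − (1/6)x_D.
Similarly x_D = 23/6 − (1/6)x_B.
Plugging x_D into B's best response: x_B = 47/6 − (1/6)(23/6 − (1/6)x_B) ⇒ (35/36)x_B = 259/36, so x_B = 7.4.
Then x_D = 23/6 − (1/6)·7.4 = 2.6.
P_B = 55 − 3·7.4 − 2.6 = 30.2.
Profit = (30.2 − 8)·7.4 = 164.28.

164.28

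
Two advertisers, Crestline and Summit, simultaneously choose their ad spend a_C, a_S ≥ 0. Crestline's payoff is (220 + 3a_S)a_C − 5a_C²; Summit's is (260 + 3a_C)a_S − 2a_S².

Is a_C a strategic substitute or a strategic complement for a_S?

Expanding Crestline's payoff: 220a_C + 3a_Sa_C − 5a_C².
∂π/∂a_C = 220 + 3a_S − 10a_C = 0, so a_C = 22 + 0.3a_S.
The best-response slope da_C/da_S = 0.3 > 0: the reaction function is upward-sloping, so the choices are strategic complements.

strategic complements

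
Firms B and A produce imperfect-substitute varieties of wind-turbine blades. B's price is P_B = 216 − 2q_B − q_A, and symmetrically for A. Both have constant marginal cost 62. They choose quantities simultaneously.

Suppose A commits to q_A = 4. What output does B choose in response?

Firm B's profit: π = q_B(216 − 2q_B − q_A) − 62q_B.
∂π/∂q_B = 154 − 4q_B − q_A = 0 ⇒ q_B = 38.5 − 0.25q_A.
At q_A = 4: q_B = 38.5 − 0.25·4 = 37.5.

37.5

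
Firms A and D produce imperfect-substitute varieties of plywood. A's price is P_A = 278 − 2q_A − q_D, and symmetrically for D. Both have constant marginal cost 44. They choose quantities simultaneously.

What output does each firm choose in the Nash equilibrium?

46.8

Firm A's profit: π = q_A(278 − 2q_A − q_D) − 44q_A.
∂π/∂q_A = 234 − 4q_A − q_D = 0 ⇒ q_A = 58.5 − 0.25q_D.
Setting q_A = q_D in the reaction function: q_A = 58.5 − 0.25q_A, so q_A = 58.5 / 1.25 = 46.8.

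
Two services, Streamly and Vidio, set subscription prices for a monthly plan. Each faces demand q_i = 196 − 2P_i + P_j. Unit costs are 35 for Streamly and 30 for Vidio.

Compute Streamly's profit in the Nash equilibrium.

Streamly's profit: π = (P_{Streamly} − 35)(196 − 2P_{Streamly} + P_{Vidio}).
∂π/∂P_{Streamly} = 266 − 4P_{Streamly} + P_{Vidio} = 0 ⇒ P_{Streamly} = 66.5 + 0.25P_{Vidio}.
Similarly P_{Vidio} = 64 + 0.25P_{Streamly}.
Substituting the second reaction function into the first: P_{Streamly} = 66.5 + 0.25(64 + 0.25P_{Streamly}), which gives 0.9375P_{Streamly} = 82.5 ⇒ P_{Streamly} = 88.
Then P_{Vidio} = 64 + 0.25·88 = 86.
q_{Streamly} = 196 − 2·88 + 86 = 106.
Profit = (88 − 35)·106 = 5618.

5618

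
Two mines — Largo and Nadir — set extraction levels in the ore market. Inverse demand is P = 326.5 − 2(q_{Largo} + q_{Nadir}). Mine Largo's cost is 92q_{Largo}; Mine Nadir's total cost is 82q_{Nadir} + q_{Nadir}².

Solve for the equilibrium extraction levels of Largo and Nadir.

Mine Largo's profit: π = q_{Largo}(326.5 − 2(q_{Largo} + q_{Nadir})) − 92q_{Largo}.
∂π/∂q_{Largo} = 234.5 − 4q_{Largo} − 2q_{Nadir} = 0, so q_{Largo} = 58.625 − 0.5q_{Nadir}.
For Nadir: ∂π/∂q_{Nadir} = 244.5 − 6q_{Nadir} − 2q_{Largo} = 0 ⇒ q_{Nadir} = 40.75 − (1/3)q_{Largo}.
Solving the two reaction functions simultaneously: (1 − (−0.5)(−1/3))q_{Largo} = 58.625 − 0.5·40.75, so (5/6)q_{Largo} = 38.25 and q_{Largo} = 45.9.
Then q_{Nadir} = 40.75 − (1/3)·45.9 = 25.45.

45.9, 25.45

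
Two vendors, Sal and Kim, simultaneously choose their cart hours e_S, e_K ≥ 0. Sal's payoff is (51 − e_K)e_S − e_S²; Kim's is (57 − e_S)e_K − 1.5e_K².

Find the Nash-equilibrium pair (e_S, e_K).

19.2, 12.6

Expanding Sal's payoff: 51e_S − e_Ke_S − e_S².
∂π/∂e_S = 51 − e_K − 2e_S = 0, so e_S = 25.5 − 0.5e_K.
Likewise for Kim: e_K = 19 − (1/3)e_S.
Solving the two reaction functions simultaneously: (1 − (−0.5)(−1/3))e_S = 25.5 − 0.5·19, so (5/6)e_S = 16 and e_S = 19.2.
Then e_K = 19 − (1/3)·19.2 = 12.6.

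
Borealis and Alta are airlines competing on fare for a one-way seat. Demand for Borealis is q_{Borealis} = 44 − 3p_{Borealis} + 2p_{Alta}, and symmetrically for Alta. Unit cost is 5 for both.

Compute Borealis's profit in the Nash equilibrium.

Borealis's profit: π = (p_{Borealis} − 5)(44 − 3p_{Borealis} + 2p_{Alta}).
∂π/∂p_{Borealis} = 59 − 6p_{Borealis} + 2p_{Alta} = 0 ⇒ p_{Borealis} = 59/6 + (1/3)p_{Alta}.
By symmetry p_{Alta} = p_{Borealis}; substituting into the reaction function, (2/3)p_{Borealis} = 59/6 and p_{Borealis} = 14.75.
q_{Borealis} = 44 − 3·14.75 + 2·14.75 = 29.25.
Profit = (14.75 − 5)·29.25 = 285.1875.

285.1875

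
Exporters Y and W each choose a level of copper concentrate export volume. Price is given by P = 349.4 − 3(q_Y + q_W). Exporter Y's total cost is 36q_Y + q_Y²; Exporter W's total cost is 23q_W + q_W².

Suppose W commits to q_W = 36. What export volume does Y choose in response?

25.675

Exporter Y's profit: π = q_Y(349.4 − 3(q_Y + q_W)) − 36q_Y − q_Y².
∂π/∂q_Y = 313.4 − 8q_Y − 3q_W = 0, so q_Y = 39.175 − 0.375q_W.
At q_W = 36: q_Y = 39.175 − 0.375·36 = 25.675.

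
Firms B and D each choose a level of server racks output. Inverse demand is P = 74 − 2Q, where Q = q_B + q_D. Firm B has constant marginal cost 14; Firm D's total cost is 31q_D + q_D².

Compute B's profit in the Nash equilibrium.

Firm B's profit: π = q_B(74 − 2(q_B + q_D)) − 14q_B.
∂π/∂q_B = 60 − 4q_B − 2q_D = 0, so q_B = 15 − 0.5q_D.
For D: ∂π/∂q_D = 43 − 6q_D − 2q_B = 0 ⇒ q_D = 43/6 − (1/3)q_B.
Solving the two reaction functions simultaneously: (1 − (−0.5)(−1/3))q_B = 15 − 0.5·(43/6), so (5/6)q_B = 137/12 and q_B = 13.7.
Then q_D = 43/6 − (1/3)·13.7 = 2.6.
Price P = 74 − 2·16.3 = 41.4.
B's profit: (41.4 − 14)·13.7 = 375.38.

375.38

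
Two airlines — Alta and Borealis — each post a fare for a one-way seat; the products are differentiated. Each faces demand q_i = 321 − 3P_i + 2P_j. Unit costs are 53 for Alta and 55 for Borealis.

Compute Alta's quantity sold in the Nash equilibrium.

Alta's profit: π = (P_{Alta} − 53)(321 − 3P_{Alta} + 2P_{Borealis}).
∂π/∂P_{Alta} = 480 − 6P_{Alta} + 2P_{Borealis} = 0 ⇒ P_{Alta} = 80 + (1/3)P_{Borealis}.
Similarly P_{Borealis} = 81 + (1/3)P_{Alta}.
Solving the two reaction functions simultaneously: (1 − (1/3)(1/3))P_{Alta} = 80 + (1/3)·81, so (8/9)P_{Alta} = 107 and P_{Alta} = 120.375.
Then P_{Borealis} = 81 + (1/3)·120.375 = 121.125.
q_{Alta} = 321 − 3·120.375 + 2·121.125 = 202.125.

202.125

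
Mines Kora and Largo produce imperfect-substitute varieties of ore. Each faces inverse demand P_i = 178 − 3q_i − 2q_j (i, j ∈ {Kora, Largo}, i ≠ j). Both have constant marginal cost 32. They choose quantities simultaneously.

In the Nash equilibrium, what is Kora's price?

Mine Kora's profit: π = q_{Kora}(178 − 3q_{Kora} − 2q_{Largo}) − 32q_{Kora}.
∂π/∂q_{Kora} = 146 − 6q_{Kora} − 2q_{Largo} = 0 ⇒ q_{Kora} = 73/3 − (1/3)q_{Largo}.
Setting q_{Kora} = q_{Largo} in the reaction function: q_{Kora} = 73/3 − (1/3)q_{Kora}, so q_{Kora} = (73/3) / (4/3) = 18.25.
P_{Kora} = 178 − 3·18.25 − 2·18.25 = 86.75.

86.75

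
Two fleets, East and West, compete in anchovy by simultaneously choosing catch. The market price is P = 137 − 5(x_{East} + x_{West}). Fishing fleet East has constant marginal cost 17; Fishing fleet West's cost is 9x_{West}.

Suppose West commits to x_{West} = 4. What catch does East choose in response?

Fishing fleet East's profit: π = x_{East}(137 − 5(x_{East} + x_{West})) − 17x_{East}.
∂π/∂x_{East} = 120 − 10x_{East} − 5x_{West} = 0, so x_{East} = 12 − 0.5x_{West}.
At x_{West} = 4: x_{East} = 12 − 0.5·4 = 10.

10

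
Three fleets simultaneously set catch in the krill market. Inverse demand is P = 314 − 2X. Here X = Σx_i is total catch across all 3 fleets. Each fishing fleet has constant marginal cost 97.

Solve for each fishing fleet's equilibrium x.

27.125

A representative fishing fleet's profit is π_i = x_i(314 − 2X) − 97x_i, with X = x_i + Σ_{j≠i} x_j.
First-order condition: 217 − 4x_i − 2Σ_{j≠i} x_j = 0.
Imposing symmetry (x_j = x for all j) turns Σ_{j≠i} x_j into 2x, so 217 = 8x and x = 27.125.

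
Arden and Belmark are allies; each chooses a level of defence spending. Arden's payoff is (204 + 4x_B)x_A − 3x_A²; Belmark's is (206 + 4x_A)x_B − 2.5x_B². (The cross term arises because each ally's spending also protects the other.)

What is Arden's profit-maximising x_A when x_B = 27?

52

Expanding Arden's payoff: 204x_A + 4x_Bx_A − 3x_A².
∂π/∂x_A = 204 + 4x_B − 6x_A = 0, so x_A = 34 + (2/3)x_B.
At x_B = 27: x_A = 34 + (2/3)·27 = 52.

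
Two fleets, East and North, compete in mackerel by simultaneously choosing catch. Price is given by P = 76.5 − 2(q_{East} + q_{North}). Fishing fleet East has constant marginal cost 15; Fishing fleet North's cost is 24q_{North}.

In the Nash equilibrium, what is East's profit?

276.125

Fishing fleet East's profit: π = q_{East}(76.5 − 2(q_{East} + q_{North})) − 15q_{East}.
∂π/∂q_{East} = 61.5 − 4q_{East} − 2q_{North} = 0, so q_{East} = 15.375 − 0.5q_{North}.
By the same steps for North: q_{North} = 13.125 − 0.5q_{East}.
Plugging q_{North} into East's best response: q_{East} = 15.375 − 0.5(13.125 − 0.5q_{East}) ⇒ 0.75q_{East} = 8.8125, so q_{East} = 11.75.
Then q_{North} = 13.125 − 0.5·11.75 = 7.25.
Price P = 76.5 − 2·19 = 38.5.
East's profit: (38.5 − 15)·11.75 = 276.125.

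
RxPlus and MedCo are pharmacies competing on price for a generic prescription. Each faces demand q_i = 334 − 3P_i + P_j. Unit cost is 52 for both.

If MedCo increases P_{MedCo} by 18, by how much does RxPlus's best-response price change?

3

RxPlus's profit: π = (P_{RxPlus} − 52)(334 − 3P_{RxPlus} + P_{MedCo}).
∂π/∂P_{RxPlus} = 490 − 6P_{RxPlus} + P_{MedCo} = 0 ⇒ P_{RxPlus} = 245/3 + (1/6)P_{MedCo}.
The reaction-function slope is 1/6, so an 18-unit rise in P_{MedCo} moves P_{RxPlus} by 1/6 × 18 = 3. RxPlus's best response rises — the actions are strategic complements.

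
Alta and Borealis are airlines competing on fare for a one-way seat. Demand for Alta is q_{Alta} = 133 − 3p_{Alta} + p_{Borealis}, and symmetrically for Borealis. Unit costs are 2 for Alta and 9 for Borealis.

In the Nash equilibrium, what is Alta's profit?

Alta's profit: π = (p_{Alta} − 2)(133 − 3p_{Alta} + p_{Borealis}).
∂π/∂p_{Alta} = 139 − 6p_{Alta} + p_{Borealis} = 0 ⇒ p_{Alta} = 139/6 + (1/6)p_{Borealis}.
Similarly p_{Borealis} = 80/3 + (1/6)p_{Alta}.
Substituting the second reaction function into the first: p_{Alta} = 139/6 + (1/6)(80/3 + (1/6)p_{Alta}), which gives (35/36)p_{Alta} = 497/18 ⇒ p_{Alta} = 28.4.
Then p_{Borealis} = 80/3 + (1/6)·28.4 = 31.4.
q_{Alta} = 133 − 3·28.4 + 31.4 = 79.2.
Profit = (28.4 − 2)·79.2 = 2090.88.

2090.88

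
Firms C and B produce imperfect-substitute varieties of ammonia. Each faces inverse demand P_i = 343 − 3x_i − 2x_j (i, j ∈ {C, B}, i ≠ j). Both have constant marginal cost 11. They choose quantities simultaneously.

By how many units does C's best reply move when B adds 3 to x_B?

-1

Firm C's profit: π = x_C(343 − 3x_C − 2x_B) − 11x_C.
∂π/∂x_C = 332 − 6x_C − 2x_B = 0 ⇒ x_C = 166/3 − (1/3)x_B.
The reaction-function slope is −1/3, so a 3-unit rise in x_B moves x_C by −1/3 × 3 = −1. C's best response falls — the actions are strategic substitutes.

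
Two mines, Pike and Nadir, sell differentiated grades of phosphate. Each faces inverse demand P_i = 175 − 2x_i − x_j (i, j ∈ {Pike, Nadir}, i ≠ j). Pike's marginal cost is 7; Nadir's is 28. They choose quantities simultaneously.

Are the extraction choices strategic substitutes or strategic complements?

strategic substitutes

Mine Pike's profit: π = x_{Pike}(175 − 2x_{Pike} − x_{Nadir}) − 7x_{Pike}.
∂π/∂x_{Pike} = 168 − 4x_{Pike} − x_{Nadir} = 0 ⇒ x_{Pike} = 42 − 0.25x_{Nadir}.
The best-response slope dx_{Pike}/dx_{Nadir} = −0.25 < 0: the reaction function is downward-sloping, so the choices are strategic substitutes.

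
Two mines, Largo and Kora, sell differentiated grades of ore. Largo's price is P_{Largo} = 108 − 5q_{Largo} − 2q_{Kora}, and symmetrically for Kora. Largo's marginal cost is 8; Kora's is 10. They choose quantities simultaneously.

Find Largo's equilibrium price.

Mine Largo's profit: π = q_{Largo}(108 − 5q_{Largo} − 2q_{Kora}) − 8q_{Largo}.
∂π/∂q_{Largo} = 100 − 10q_{Largo} − 2q_{Kora} = 0 ⇒ q_{Largo} = 10 − 0.2q_{Kora}.
Similarly q_{Kora} = 9.8 − 0.2q_{Largo}.
Substituting the second reaction function into the first: q_{Largo} = 10 − 0.2(9.8 − 0.2q_{Largo}), which gives 0.96q_{Largo} = 8.04 ⇒ q_{Largo} = 8.375.
Then q_{Kora} = 9.8 − 0.2·8.375 = 8.125.
P_{Largo} = 108 − 5·8.375 − 2·8.125 = 49.875.

49.875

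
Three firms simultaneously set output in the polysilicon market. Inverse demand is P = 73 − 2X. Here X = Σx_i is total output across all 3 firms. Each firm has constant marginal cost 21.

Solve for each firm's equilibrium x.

A representative firm's profit is π_i = x_i(73 − 2X) − 21x_i, with X = x_i + Σ_{j≠i} x_j.
First-order condition: 52 − 4x_i − 2Σ_{j≠i} x_j = 0.
With identical firms, set every x_j = x: then 52 − 4x − 4x = 0, i.e. x = 52/8 = 6.5.

6.5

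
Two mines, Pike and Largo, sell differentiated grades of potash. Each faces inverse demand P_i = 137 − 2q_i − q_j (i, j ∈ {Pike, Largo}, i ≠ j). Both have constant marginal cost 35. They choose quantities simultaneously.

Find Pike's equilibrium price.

Mine Pike's profit: π = q_{Pike}(137 − 2q_{Pike} − q_{Largo}) − 35q_{Pike}.
∂π/∂q_{Pike} = 102 − 4q_{Pike} − q_{Largo} = 0 ⇒ q_{Pike} = 25.5 − 0.25q_{Largo}.
By symmetry q_{Largo} = q_{Pike}; substituting into the reaction function, 1.25q_{Pike} = 25.5 and q_{Pike} = 20.4.
P_{Pike} = 137 − 2·20.4 − 20.4 = 75.8.

75.8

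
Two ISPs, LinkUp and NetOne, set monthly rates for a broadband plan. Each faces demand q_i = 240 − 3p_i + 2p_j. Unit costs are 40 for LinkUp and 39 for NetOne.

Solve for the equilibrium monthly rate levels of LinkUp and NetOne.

LinkUp's profit: π = (p_{LinkUp} − 40)(240 − 3p_{LinkUp} + 2p_{NetOne}).
∂π/∂p_{LinkUp} = 360 − 6p_{LinkUp} + 2p_{NetOne} = 0 ⇒ p_{LinkUp} = 60 + (1/3)p_{NetOne}.
Similarly p_{NetOne} = 59.5 + (1/3)p_{LinkUp}.
Substituting the second reaction function into the first: p_{LinkUp} = 60 + (1/3)(59.5 + (1/3)p_{LinkUp}), which gives (8/9)p_{LinkUp} = 479/6 ⇒ p_{LinkUp} = 89.8125.
Then p_{NetOne} = 59.5 + (1/3)·89.8125 = 89.4375.

89.8125, 89.4375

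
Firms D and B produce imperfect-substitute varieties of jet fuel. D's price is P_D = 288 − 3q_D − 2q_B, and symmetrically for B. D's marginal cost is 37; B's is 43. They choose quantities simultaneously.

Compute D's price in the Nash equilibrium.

Firm D's profit: π = q_D(288 − 3q_D − 2q_B) − 37q_D.
∂π/∂q_D = 251 − 6q_D − 2q_B = 0 ⇒ q_D = 251/6 − (1/3)q_B.
Similarly q_B = 245/6 − (1/3)q_D.
Plugging q_B into D's best response: q_D = 251/6 − (1/3)(245/6 − (1/3)q_D) ⇒ (8/9)q_D = 254/9, so q_D = 31.75.
Then q_B = 245/6 − (1/3)·31.75 = 30.25.
P_D = 288 − 3·31.75 − 2·30.25 = 132.25.

132.25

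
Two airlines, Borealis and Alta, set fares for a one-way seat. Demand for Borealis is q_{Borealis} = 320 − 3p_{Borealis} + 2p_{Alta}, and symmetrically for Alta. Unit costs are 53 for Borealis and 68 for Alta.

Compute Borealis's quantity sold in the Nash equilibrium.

208.6875

Borealis's profit: π = (p_{Borealis} − 53)(320 − 3p_{Borealis} + 2p_{Alta}).
∂π/∂p_{Borealis} = 479 − 6p_{Borealis} + 2p_{Alta} = 0 ⇒ p_{Borealis} = 479/6 + (1/3)p_{Alta}.
Similarly p_{Alta} = 262/3 + (1/3)p_{Borealis}.
Plugging p_{Alta} into Borealis's best response: p_{Borealis} = 479/6 + (1/3)(262/3 + (1/3)p_{Borealis}) ⇒ (8/9)p_{Borealis} = 1961/18, so p_{Borealis} = 122.5625.
Then p_{Alta} = 262/3 + (1/3)·122.5625 = 128.1875.
q_{Borealis} = 320 − 3·122.5625 + 2·128.1875 = 208.6875.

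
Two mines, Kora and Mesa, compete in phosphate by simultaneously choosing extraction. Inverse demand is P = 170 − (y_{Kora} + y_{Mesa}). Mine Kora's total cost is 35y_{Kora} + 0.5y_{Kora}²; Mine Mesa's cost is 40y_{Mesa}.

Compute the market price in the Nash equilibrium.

Mine Kora's profit: π = y_{Kora}(170 − (y_{Kora} + y_{Mesa})) − 35y_{Kora} − 0.5y_{Kora}².
∂π/∂y_{Kora} = 135 − 3y_{Kora} − y_{Mesa} = 0, so y_{Kora} = 45 − (1/3)y_{Mesa}.
For Mesa: ∂π/∂y_{Mesa} = 130 − 2y_{Mesa} − y_{Kora} = 0 ⇒ y_{Mesa} = 65 − 0.5y_{Kora}.
Plugging y_{Mesa} into Kora's best response: y_{Kora} = 45 − (1/3)(65 − 0.5y_{Kora}) ⇒ (5/6)y_{Kora} = 70/3, so y_{Kora} = 28.
Then y_{Mesa} = 65 − 0.5·28 = 51.
Equilibrium price: P = 170 − 79 = 91.

91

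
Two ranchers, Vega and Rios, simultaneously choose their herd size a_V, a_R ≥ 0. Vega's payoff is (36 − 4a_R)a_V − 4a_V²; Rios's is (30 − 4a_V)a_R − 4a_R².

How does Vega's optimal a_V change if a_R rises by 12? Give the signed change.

-6

Expanding Vega's payoff: 36a_V − 4a_Ra_V − 4a_V².
∂π/∂a_V = 36 − 4a_R − 8a_V = 0, so a_V = 4.5 − 0.5a_R.
The reaction-function slope is −0.5, so a 12-unit rise in a_R moves a_V by −0.5 × 12 = −6. Vega's best response falls — the actions are strategic substitutes.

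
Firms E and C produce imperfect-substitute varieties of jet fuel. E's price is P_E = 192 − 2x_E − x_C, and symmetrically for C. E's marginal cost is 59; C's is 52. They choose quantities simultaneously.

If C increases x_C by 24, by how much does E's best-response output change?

-6

Firm E's profit: π = x_E(192 − 2x_E − x_C) − 59x_E.
∂π/∂x_E = 133 − 4x_E − x_C = 0 ⇒ x_E = 33.25 − 0.25x_C.
The reaction-function slope is −0.25, so a 24-unit rise in x_C moves x_E by −0.25 × 24 = −6. E's best response falls — the actions are strategic substitutes.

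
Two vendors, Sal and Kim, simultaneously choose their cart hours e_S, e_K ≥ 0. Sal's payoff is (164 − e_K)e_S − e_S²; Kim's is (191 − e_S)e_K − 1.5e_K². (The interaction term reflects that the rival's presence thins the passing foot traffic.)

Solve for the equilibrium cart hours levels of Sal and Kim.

Expanding Sal's payoff: 164e_S − e_Ke_S − e_S².
∂π/∂e_S = 164 − e_K − 2e_S = 0, so e_S = 82 − 0.5e_K.
Likewise for Kim: e_K = 191/3 − (1/3)e_S.
Solving the two reaction functions simultaneously: (1 − (−0.5)(−1/3))e_S = 82 − 0.5·(191/3), so (5/6)e_S = 301/6 and e_S = 60.2.
Then e_K = 191/3 − (1/3)·60.2 = 43.6.

60.2, 43.6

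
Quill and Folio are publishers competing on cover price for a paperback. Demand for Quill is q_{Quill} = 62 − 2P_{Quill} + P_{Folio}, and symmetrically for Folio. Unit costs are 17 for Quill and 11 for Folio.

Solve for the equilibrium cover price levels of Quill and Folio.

Quill's profit: π = (P_{Quill} − 17)(62 − 2P_{Quill} + P_{Folio}).
∂π/∂P_{Quill} = 96 − 4P_{Quill} + P_{Folio} = 0 ⇒ P_{Quill} = 24 + 0.25P_{Folio}.
Similarly P_{Folio} = 21 + 0.25P_{Quill}.
Solving the two reaction functions simultaneously: (1 − (0.25)(0.25))P_{Quill} = 24 + 0.25·21, so 0.9375P_{Quill} = 29.25 and P_{Quill} = 31.2.
Then P_{Folio} = 21 + 0.25·31.2 = 28.8.

31.2, 28.8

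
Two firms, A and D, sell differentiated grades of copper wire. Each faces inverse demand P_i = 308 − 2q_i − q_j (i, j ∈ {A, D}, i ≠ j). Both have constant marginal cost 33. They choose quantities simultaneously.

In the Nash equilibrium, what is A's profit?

6050

Firm A's profit: π = q_A(308 − 2q_A − q_D) − 33q_A.
∂π/∂q_A = 275 − 4q_A − q_D = 0 ⇒ q_A = 68.75 − 0.25q_D.
Setting q_A = q_D in the reaction function: q_A = 68.75 − 0.25q_A, so q_A = 68.75 / 1.25 = 55.
P_A = 308 − 2·55 − 55 = 143.
Profit = (143 − 33)·55 = 6050.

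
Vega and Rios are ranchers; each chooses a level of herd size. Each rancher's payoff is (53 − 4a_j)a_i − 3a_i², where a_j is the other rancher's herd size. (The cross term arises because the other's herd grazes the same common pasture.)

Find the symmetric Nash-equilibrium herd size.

5.3

Vega's payoff is (53 − 4a_R)a_V − 3a_V².
∂π/∂a_V = 53 − 4a_R − 6a_V = 0, so a_V = 53/6 − (2/3)a_R.
The game is symmetric, so in equilibrium a_R = a_V: the reaction function gives (5/3)a_V = 53/6, hence a_V = 5.3.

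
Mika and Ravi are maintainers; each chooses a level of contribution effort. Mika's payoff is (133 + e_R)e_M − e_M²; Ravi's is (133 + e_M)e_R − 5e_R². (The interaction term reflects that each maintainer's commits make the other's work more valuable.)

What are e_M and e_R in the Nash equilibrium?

77, 21

Expanding Mika's payoff: 133e_M + e_Re_M − e_M².
∂π/∂e_M = 133 + e_R − 2e_M = 0, so e_M = 66.5 + 0.5e_R.
Likewise for Ravi: e_R = 13.3 + 0.1e_M.
Substituting the second reaction function into the first: e_M = 66.5 + 0.5(13.3 + 0.1e_M), which gives 0.95e_M = 73.15 ⇒ e_M = 77.
Then e_R = 13.3 + 0.1·77 = 21.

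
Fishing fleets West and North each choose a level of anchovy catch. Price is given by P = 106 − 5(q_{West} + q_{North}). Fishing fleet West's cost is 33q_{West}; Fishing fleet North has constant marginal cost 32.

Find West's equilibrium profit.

Fishing fleet West's profit: π = q_{West}(106 − 5(q_{West} + q_{North})) − 33q_{West}.
∂π/∂q_{West} = 73 − 10q_{West} − 5q_{North} = 0, so q_{West} = 7.3 − 0.5q_{North}.
By the same steps for North: q_{North} = 7.4 − 0.5q_{West}.
Solving the two reaction functions simultaneously: (1 − (−0.5)(−0.5))q_{West} = 7.3 − 0.5·7.4, so 0.75q_{West} = 3.6 and q_{West} = 4.8.
Then q_{North} = 7.4 − 0.5·4.8 = 5.
Price P = 106 − 5·9.8 = 57.
West's profit: (57 − 33)·4.8 = 115.2.

115.2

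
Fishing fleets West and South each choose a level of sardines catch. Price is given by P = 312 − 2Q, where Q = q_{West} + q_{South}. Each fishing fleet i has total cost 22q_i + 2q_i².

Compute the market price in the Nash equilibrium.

196

Fishing fleet West's profit: π = q_{West}(312 − 2(q_{West} + q_{South})) − 22q_{West} − 2q_{West}².
∂π/∂q_{West} = 290 − 8q_{West} − 2q_{South} = 0, so q_{West} = 36.25 − 0.25q_{South}.
By symmetry q_{South} = q_{West}; substituting into the reaction function, 1.25q_{West} = 36.25 and q_{West} = 29.
Equilibrium price: P = 312 − 2·58 = 196.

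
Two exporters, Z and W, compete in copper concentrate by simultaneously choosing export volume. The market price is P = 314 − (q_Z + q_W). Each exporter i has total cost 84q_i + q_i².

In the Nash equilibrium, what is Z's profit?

Exporter Z's profit: π = q_Z(314 − (q_Z + q_W)) − 84q_Z − q_Z².
∂π/∂q_Z = 230 − 4q_Z − q_W = 0, so q_Z = 57.5 − 0.25q_W.
The game is symmetric, so in equilibrium q_W = q_Z: the reaction function gives 1.25q_Z = 57.5, hence q_Z = 46.
Price P = 314 − 92 = 222.
Z's profit: (222 − 84)·46 − (46)² = 4232.

4232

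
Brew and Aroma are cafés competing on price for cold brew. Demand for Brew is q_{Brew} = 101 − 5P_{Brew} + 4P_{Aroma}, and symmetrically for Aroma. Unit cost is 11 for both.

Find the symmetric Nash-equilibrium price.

26

Brew's profit: π = (P_{Brew} − 11)(101 − 5P_{Brew} + 4P_{Aroma}).
∂π/∂P_{Brew} = 156 − 10P_{Brew} + 4P_{Aroma} = 0 ⇒ P_{Brew} = 15.6 + 0.4P_{Aroma}.
Setting P_{Brew} = P_{Aroma} in the reaction function: P_{Brew} = 15.6 + 0.4P_{Brew}, so P_{Brew} = 15.6 / 0.6 = 26.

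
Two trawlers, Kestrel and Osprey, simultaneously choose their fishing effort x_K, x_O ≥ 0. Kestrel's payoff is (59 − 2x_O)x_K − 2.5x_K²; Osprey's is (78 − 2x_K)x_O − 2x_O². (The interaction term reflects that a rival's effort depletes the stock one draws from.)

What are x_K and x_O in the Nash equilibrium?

5, 17

Expanding Kestrel's payoff: 59x_K − 2x_Ox_K − 2.5x_K².
∂π/∂x_K = 59 − 2x_O − 5x_K = 0, so x_K = 11.8 − 0.4x_O.
Likewise for Osprey: x_O = 19.5 − 0.5x_K.
Plugging x_O into Kestrel's best response: x_K = 11.8 − 0.4(19.5 − 0.5x_K) ⇒ 0.8x_K = 4, so x_K = 5.
Then x_O = 19.5 − 0.5·5 = 17.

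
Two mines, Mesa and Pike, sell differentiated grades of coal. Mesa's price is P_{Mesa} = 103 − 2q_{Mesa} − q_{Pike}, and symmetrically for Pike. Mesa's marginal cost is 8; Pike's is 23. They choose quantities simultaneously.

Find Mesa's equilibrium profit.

800

Mine Mesa's profit: π = q_{Mesa}(103 − 2q_{Mesa} − q_{Pike}) − 8q_{Mesa}.
∂π/∂q_{Mesa} = 95 − 4q_{Mesa} − q_{Pike} = 0 ⇒ q_{Mesa} = 23.75 − 0.25q_{Pike}.
Similarly q_{Pike} = 20 − 0.25q_{Mesa}.
Substituting the second reaction function into the first: q_{Mesa} = 23.75 − 0.25(20 − 0.25q_{Mesa}), which gives 0.9375q_{Mesa} = 18.75 ⇒ q_{Mesa} = 20.
Then q_{Pike} = 20 − 0.25·20 = 15.
P_{Mesa} = 103 − 2·20 − 15 = 48.
Profit = (48 − 8)·20 = 800.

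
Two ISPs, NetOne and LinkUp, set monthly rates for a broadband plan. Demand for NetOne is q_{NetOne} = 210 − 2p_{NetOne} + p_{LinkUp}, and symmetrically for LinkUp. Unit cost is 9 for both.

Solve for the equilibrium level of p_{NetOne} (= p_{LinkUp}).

NetOne's profit: π = (p_{NetOne} − 9)(210 − 2p_{NetOne} + p_{LinkUp}).
∂π/∂p_{NetOne} = 228 − 4p_{NetOne} + p_{LinkUp} = 0 ⇒ p_{NetOne} = 57 + 0.25p_{LinkUp}.
By symmetry p_{LinkUp} = p_{NetOne}; substituting into the reaction function, 0.75p_{NetOne} = 57 and p_{NetOne} = 76.

76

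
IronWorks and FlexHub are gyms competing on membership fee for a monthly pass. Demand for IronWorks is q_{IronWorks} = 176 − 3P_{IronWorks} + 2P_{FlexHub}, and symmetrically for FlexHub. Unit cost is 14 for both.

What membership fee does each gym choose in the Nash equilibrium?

54.5

IronWorks's profit: π = (P_{IronWorks} − 14)(176 − 3P_{IronWorks} + 2P_{FlexHub}).
∂π/∂P_{IronWorks} = 218 − 6P_{IronWorks} + 2P_{FlexHub} = 0 ⇒ P_{IronWorks} = 109/3 + (1/3)P_{FlexHub}.
Setting P_{IronWorks} = P_{FlexHub} in the reaction function: P_{IronWorks} = 109/3 + (1/3)P_{IronWorks}, so P_{IronWorks} = (109/3) / (2/3) = 54.5.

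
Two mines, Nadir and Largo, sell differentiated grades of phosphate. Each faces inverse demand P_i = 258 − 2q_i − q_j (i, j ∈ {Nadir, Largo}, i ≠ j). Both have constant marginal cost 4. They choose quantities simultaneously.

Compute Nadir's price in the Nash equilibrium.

Mine Nadir's profit: π = q_{Nadir}(258 − 2q_{Nadir} − q_{Largo}) − 4q_{Nadir}.
∂π/∂q_{Nadir} = 254 − 4q_{Nadir} − q_{Largo} = 0 ⇒ q_{Nadir} = 63.5 − 0.25q_{Largo}.
By symmetry q_{Largo} = q_{Nadir}; substituting into the reaction function, 1.25q_{Nadir} = 63.5 and q_{Nadir} = 50.8.
P_{Nadir} = 258 − 2·50.8 − 50.8 = 105.6.

105.6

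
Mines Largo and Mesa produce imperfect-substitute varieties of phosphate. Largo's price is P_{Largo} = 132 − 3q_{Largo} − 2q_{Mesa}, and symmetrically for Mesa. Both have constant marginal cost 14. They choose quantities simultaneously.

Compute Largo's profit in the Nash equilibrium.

Mine Largo's profit: π = q_{Largo}(132 − 3q_{Largo} − 2q_{Mesa}) − 14q_{Largo}.
∂π/∂q_{Largo} = 118 − 6q_{Largo} − 2q_{Mesa} = 0 ⇒ q_{Largo} = 59/3 − (1/3)q_{Mesa}.
The game is symmetric, so in equilibrium q_{Mesa} = q_{Largo}: the reaction function gives (4/3)q_{Largo} = 59/3, hence q_{Largo} = 14.75.
P_{Largo} = 132 − 3·14.75 − 2·14.75 = 58.25.
Profit = (58.25 − 14)·14.75 = 652.6875.

652.6875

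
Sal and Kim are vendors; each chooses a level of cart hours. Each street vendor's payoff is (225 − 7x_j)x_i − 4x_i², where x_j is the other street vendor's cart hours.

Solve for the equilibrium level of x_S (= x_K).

15

Sal's payoff is (225 − 7x_K)x_S − 4x_S².
∂π/∂x_S = 225 − 7x_K − 8x_S = 0, so x_S = 28.125 − 0.875x_K.
Setting x_S = x_K in the reaction function: x_S = 28.125 − 0.875x_S, so x_S = 28.125 / 1.875 = 15.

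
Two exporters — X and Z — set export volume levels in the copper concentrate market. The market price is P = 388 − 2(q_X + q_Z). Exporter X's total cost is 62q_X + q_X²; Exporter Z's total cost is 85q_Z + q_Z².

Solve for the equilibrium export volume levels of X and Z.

42.1875, 36.4375

Exporter X's profit: π = q_X(388 − 2(q_X + q_Z)) − 62q_X − q_X².
∂π/∂q_X = 326 − 6q_X − 2q_Z = 0, so q_X = 163/3 − (1/3)q_Z.
By the same steps for Z: q_Z = 50.5 − (1/3)q_X.
Solving the two reaction functions simultaneously: (1 − (−1/3)(−1/3))q_X = 163/3 − (1/3)·50.5, so (8/9)q_X = 37.5 and q_X = 42.1875.
Then q_Z = 50.5 − (1/3)·42.1875 = 36.4375.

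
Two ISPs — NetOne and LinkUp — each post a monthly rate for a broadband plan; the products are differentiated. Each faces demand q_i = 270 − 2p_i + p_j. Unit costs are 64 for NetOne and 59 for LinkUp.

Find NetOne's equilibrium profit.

NetOne's profit: π = (p_{NetOne} − 64)(270 − 2p_{NetOne} + p_{LinkUp}).
∂π/∂p_{NetOne} = 398 − 4p_{NetOne} + p_{LinkUp} = 0 ⇒ p_{NetOne} = 99.5 + 0.25p_{LinkUp}.
Similarly p_{LinkUp} = 97 + 0.25p_{NetOne}.
Substituting the second reaction function into the first: p_{NetOne} = 99.5 + 0.25(97 + 0.25p_{NetOne}), which gives 0.9375p_{NetOne} = 123.75 ⇒ p_{NetOne} = 132.
Then p_{LinkUp} = 97 + 0.25·132 = 130.
q_{NetOne} = 270 − 2·132 + 130 = 136.
Profit = (132 − 64)·136 = 9248.

9248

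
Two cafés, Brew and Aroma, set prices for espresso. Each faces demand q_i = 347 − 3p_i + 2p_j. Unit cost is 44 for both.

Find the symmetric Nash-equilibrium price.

Brew's profit: π = (p_{Brew} − 44)(347 − 3p_{Brew} + 2p_{Aroma}).
∂π/∂p_{Brew} = 479 − 6p_{Brew} + 2p_{Aroma} = 0 ⇒ p_{Brew} = 479/6 + (1/3)p_{Aroma}.
By symmetry p_{Aroma} = p_{Brew}; substituting into the reaction function, (2/3)p_{Brew} = 479/6 and p_{Brew} = 119.75.

119.75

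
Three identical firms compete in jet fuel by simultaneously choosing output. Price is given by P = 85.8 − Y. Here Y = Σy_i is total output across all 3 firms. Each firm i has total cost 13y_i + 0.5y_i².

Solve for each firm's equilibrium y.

14.56

A representative firm's profit is π_i = y_i(85.8 − Y) − 13y_i − 0.5y_i², with Y = y_i + Σ_{j≠i} y_j.
First-order condition: 72.8 − 3y_i − Σ_{j≠i} y_j = 0.
Imposing symmetry (y_j = y for all j) turns Σ_{j≠i} y_j into 2y, so 72.8 = 5y and y = 14.56.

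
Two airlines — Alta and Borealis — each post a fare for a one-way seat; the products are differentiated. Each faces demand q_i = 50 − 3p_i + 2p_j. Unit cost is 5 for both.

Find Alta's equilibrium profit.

379.6875

Alta's profit: π = (p_{Alta} − 5)(50 − 3p_{Alta} + 2p_{Borealis}).
∂π/∂p_{Alta} = 65 − 6p_{Alta} + 2p_{Borealis} = 0 ⇒ p_{Alta} = 65/6 + (1/3)p_{Borealis}.
Setting p_{Alta} = p_{Borealis} in the reaction function: p_{Alta} = 65/6 + (1/3)p_{Alta}, so p_{Alta} = (65/6) / (2/3) = 16.25.
q_{Alta} = 50 − 3·16.25 + 2·16.25 = 33.75.
Profit = (16.25 − 5)·33.75 = 379.6875.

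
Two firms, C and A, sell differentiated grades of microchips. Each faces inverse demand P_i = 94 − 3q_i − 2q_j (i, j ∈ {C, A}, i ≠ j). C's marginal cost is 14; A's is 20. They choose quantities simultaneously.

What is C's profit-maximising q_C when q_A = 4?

Firm C's profit: π = q_C(94 − 3q_C − 2q_A) − 14q_C.
∂π/∂q_C = 80 − 6q_C − 2q_A = 0 ⇒ q_C = 40/3 − (1/3)q_A.
At q_A = 4: q_C = 40/3 − (1/3)·4 = 12.

12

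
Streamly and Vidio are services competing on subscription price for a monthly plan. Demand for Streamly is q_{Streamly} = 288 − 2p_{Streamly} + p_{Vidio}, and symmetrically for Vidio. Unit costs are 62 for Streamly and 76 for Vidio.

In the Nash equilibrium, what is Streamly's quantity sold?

154.4

Streamly's profit: π = (p_{Streamly} − 62)(288 − 2p_{Streamly} + p_{Vidio}).
∂π/∂p_{Streamly} = 412 − 4p_{Streamly} + p_{Vidio} = 0 ⇒ p_{Streamly} = 103 + 0.25p_{Vidio}.
Similarly p_{Vidio} = 110 + 0.25p_{Streamly}.
Plugging p_{Vidio} into Streamly's best response: p_{Streamly} = 103 + 0.25(110 + 0.25p_{Streamly}) ⇒ 0.9375p_{Streamly} = 130.5, so p_{Streamly} = 139.2.
Then p_{Vidio} = 110 + 0.25·139.2 = 144.8.
q_{Streamly} = 288 − 2·139.2 + 144.8 = 154.4.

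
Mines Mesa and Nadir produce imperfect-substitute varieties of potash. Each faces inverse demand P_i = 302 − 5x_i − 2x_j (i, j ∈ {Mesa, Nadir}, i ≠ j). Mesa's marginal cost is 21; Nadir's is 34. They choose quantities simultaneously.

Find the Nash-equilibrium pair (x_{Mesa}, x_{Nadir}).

23.6875, 22.0625

Mine Mesa's profit: π = x_{Mesa}(302 − 5x_{Mesa} − 2x_{Nadir}) − 21x_{Mesa}.
∂π/∂x_{Mesa} = 281 − 10x_{Mesa} − 2x_{Nadir} = 0 ⇒ x_{Mesa} = 28.1 − 0.2x_{Nadir}.
Similarly x_{Nadir} = 26.8 − 0.2x_{Mesa}.
Plugging x_{Nadir} into Mesa's best response: x_{Mesa} = 28.1 − 0.2(26.8 − 0.2x_{Mesa}) ⇒ 0.96x_{Mesa} = 22.74, so x_{Mesa} = 23.6875.
Then x_{Nadir} = 26.8 − 0.2·23.6875 = 22.0625.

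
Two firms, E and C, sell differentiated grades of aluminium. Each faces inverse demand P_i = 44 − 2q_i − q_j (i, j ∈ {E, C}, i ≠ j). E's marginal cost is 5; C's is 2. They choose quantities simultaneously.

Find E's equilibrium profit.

115.52

Firm E's profit: π = q_E(44 − 2q_E − q_C) − 5q_E.
∂π/∂q_E = 39 − 4q_E − q_C = 0 ⇒ q_E = 9.75 − 0.25q_C.
Similarly q_C = 10.5 − 0.25q_E.
Solving the two reaction functions simultaneously: (1 − (−0.25)(−0.25))q_E = 9.75 − 0.25·10.5, so 0.9375q_E = 7.125 and q_E = 7.6.
Then q_C = 10.5 − 0.25·7.6 = 8.6.
P_E = 44 − 2·7.6 − 8.6 = 20.2.
Profit = (20.2 − 5)·7.6 = 115.52.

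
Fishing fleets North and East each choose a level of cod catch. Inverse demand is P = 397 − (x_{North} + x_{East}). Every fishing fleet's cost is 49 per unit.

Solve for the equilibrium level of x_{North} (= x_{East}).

116

Fishing fleet North's profit: π = x_{North}(397 − (x_{North} + x_{East})) − 49x_{North}.
∂π/∂x_{North} = 348 − 2x_{North} − x_{East} = 0, so x_{North} = 174 − 0.5x_{East}.
The game is symmetric, so in equilibrium x_{East} = x_{North}: the reaction function gives 1.5x_{North} = 174, hence x_{North} = 116.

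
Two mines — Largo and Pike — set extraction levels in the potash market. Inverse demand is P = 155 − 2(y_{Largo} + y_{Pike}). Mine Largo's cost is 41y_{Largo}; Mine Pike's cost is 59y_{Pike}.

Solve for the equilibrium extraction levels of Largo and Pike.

22, 13

Mine Largo's profit: π = y_{Largo}(155 − 2(y_{Largo} + y_{Pike})) − 41y_{Largo}.
∂π/∂y_{Largo} = 114 − 4y_{Largo} − 2y_{Pike} = 0, so y_{Largo} = 28.5 − 0.5y_{Pike}.
By the same steps for Pike: y_{Pike} = 24 − 0.5y_{Largo}.
Substituting the second reaction function into the first: y_{Largo} = 28.5 − 0.5(24 − 0.5y_{Largo}), which gives 0.75y_{Largo} = 16.5 ⇒ y_{Largo} = 22.
Then y_{Pike} = 24 − 0.5·22 = 13.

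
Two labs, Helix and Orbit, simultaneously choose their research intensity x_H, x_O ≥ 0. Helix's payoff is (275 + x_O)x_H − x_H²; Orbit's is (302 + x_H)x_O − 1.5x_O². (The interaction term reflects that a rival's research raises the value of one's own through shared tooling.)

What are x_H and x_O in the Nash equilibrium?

Expanding Helix's payoff: 275x_H + x_Ox_H − x_H².
∂π/∂x_H = 275 + x_O − 2x_H = 0, so x_H = 137.5 + 0.5x_O.
Likewise for Orbit: x_O = 302/3 + (1/3)x_H.
Solving the two reaction functions simultaneously: (1 − (0.5)(1/3))x_H = 137.5 + 0.5·(302/3), so (5/6)x_H = 1127/6 and x_H = 225.4.
Then x_O = 302/3 + (1/3)·225.4 = 175.8.

225.4, 175.8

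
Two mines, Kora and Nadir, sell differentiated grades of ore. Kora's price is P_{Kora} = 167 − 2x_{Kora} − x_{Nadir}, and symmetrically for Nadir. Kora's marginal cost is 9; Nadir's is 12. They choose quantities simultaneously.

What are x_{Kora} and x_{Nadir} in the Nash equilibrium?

31.8, 30.8

Mine Kora's profit: π = x_{Kora}(167 − 2x_{Kora} − x_{Nadir}) − 9x_{Kora}.
∂π/∂x_{Kora} = 158 − 4x_{Kora} − x_{Nadir} = 0 ⇒ x_{Kora} = 39.5 − 0.25x_{Nadir}.
Similarly x_{Nadir} = 38.75 − 0.25x_{Kora}.
Solving the two reaction functions simultaneously: (1 − (−0.25)(−0.25))x_{Kora} = 39.5 − 0.25·38.75, so 0.9375x_{Kora} = 29.8125 and x_{Kora} = 31.8.
Then x_{Nadir} = 38.75 − 0.25·31.8 = 30.8.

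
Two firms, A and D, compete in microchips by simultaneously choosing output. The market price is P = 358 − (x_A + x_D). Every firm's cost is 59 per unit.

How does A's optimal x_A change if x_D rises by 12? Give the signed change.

-6

Firm A's profit: π = x_A(358 − (x_A + x_D)) − 59x_A.
∂π/∂x_A = 299 − 2x_A − x_D = 0, so x_A = 149.5 − 0.5x_D.
The reaction-function slope is −0.5, so a 12-unit rise in x_D moves x_A by −0.5 × 12 = −6. A's best response falls — the actions are strategic substitutes.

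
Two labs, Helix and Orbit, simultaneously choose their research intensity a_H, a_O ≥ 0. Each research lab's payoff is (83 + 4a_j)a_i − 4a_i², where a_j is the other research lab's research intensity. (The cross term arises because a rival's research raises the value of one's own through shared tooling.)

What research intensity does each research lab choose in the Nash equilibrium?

20.75

Helix's payoff is (83 + 4a_O)a_H − 4a_H².
∂π/∂a_H = 83 + 4a_O − 8a_H = 0, so a_H = 10.375 + 0.5a_O.
The game is symmetric, so in equilibrium a_O = a_H: the reaction function gives 0.5a_H = 10.375, hence a_H = 20.75.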